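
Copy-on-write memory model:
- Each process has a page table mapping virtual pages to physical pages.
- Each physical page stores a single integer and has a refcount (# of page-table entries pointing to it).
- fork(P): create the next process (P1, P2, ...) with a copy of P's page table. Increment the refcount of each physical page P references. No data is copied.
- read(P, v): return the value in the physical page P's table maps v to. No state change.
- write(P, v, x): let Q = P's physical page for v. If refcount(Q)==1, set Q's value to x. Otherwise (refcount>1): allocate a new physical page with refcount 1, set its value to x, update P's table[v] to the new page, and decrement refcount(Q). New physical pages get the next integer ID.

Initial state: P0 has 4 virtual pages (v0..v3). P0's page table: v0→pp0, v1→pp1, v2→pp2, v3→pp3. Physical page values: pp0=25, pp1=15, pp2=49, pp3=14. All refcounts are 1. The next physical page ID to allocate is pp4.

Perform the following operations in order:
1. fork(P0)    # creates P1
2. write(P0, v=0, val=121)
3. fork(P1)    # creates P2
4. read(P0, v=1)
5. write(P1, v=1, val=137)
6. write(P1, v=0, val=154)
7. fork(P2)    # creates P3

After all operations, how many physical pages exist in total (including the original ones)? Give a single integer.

Op 1: fork(P0) -> P1. 4 ppages; refcounts: pp0:2 pp1:2 pp2:2 pp3:2
Op 2: write(P0, v0, 121). refcount(pp0)=2>1 -> COPY to pp4. 5 ppages; refcounts: pp0:1 pp1:2 pp2:2 pp3:2 pp4:1
Op 3: fork(P1) -> P2. 5 ppages; refcounts: pp0:2 pp1:3 pp2:3 pp3:3 pp4:1
Op 4: read(P0, v1) -> 15. No state change.
Op 5: write(P1, v1, 137). refcount(pp1)=3>1 -> COPY to pp5. 6 ppages; refcounts: pp0:2 pp1:2 pp2:3 pp3:3 pp4:1 pp5:1
Op 6: write(P1, v0, 154). refcount(pp0)=2>1 -> COPY to pp6. 7 ppages; refcounts: pp0:1 pp1:2 pp2:3 pp3:3 pp4:1 pp5:1 pp6:1
Op 7: fork(P2) -> P3. 7 ppages; refcounts: pp0:2 pp1:3 pp2:4 pp3:4 pp4:1 pp5:1 pp6:1

Answer: 7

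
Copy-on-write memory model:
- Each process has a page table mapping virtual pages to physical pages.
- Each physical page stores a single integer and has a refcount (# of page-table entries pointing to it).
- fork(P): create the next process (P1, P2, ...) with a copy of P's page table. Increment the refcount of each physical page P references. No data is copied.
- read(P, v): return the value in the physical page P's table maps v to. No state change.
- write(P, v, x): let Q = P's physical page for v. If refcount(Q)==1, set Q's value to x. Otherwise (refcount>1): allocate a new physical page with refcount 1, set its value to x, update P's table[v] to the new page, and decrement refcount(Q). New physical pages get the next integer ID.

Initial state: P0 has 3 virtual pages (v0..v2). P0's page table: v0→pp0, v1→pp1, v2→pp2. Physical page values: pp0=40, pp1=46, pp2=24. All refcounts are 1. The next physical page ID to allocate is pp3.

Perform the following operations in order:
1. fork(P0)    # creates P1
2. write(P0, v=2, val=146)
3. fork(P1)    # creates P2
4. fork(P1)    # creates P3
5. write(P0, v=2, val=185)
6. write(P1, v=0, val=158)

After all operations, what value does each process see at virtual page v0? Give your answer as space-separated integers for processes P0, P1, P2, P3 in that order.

Answer: 40 158 40 40

Derivation:
Op 1: fork(P0) -> P1. 3 ppages; refcounts: pp0:2 pp1:2 pp2:2
Op 2: write(P0, v2, 146). refcount(pp2)=2>1 -> COPY to pp3. 4 ppages; refcounts: pp0:2 pp1:2 pp2:1 pp3:1
Op 3: fork(P1) -> P2. 4 ppages; refcounts: pp0:3 pp1:3 pp2:2 pp3:1
Op 4: fork(P1) -> P3. 4 ppages; refcounts: pp0:4 pp1:4 pp2:3 pp3:1
Op 5: write(P0, v2, 185). refcount(pp3)=1 -> write in place. 4 ppages; refcounts: pp0:4 pp1:4 pp2:3 pp3:1
Op 6: write(P1, v0, 158). refcount(pp0)=4>1 -> COPY to pp4. 5 ppages; refcounts: pp0:3 pp1:4 pp2:3 pp3:1 pp4:1
P0: v0 -> pp0 = 40
P1: v0 -> pp4 = 158
P2: v0 -> pp0 = 40
P3: v0 -> pp0 = 40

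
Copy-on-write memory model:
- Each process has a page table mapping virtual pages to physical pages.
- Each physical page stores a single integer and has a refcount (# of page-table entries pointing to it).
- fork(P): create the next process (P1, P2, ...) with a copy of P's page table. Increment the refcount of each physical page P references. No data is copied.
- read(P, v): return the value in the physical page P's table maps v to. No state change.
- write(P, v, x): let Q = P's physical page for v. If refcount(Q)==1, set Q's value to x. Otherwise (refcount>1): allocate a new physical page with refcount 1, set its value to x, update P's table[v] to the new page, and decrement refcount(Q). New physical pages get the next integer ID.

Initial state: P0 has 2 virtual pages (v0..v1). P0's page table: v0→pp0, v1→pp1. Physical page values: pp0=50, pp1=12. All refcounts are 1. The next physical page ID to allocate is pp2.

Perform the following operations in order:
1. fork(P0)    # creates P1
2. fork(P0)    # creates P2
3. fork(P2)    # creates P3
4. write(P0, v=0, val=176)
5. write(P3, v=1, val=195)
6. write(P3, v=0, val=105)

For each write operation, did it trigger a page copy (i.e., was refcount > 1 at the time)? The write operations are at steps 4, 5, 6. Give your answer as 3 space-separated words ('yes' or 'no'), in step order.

Op 1: fork(P0) -> P1. 2 ppages; refcounts: pp0:2 pp1:2
Op 2: fork(P0) -> P2. 2 ppages; refcounts: pp0:3 pp1:3
Op 3: fork(P2) -> P3. 2 ppages; refcounts: pp0:4 pp1:4
Op 4: write(P0, v0, 176). refcount(pp0)=4>1 -> COPY to pp2. 3 ppages; refcounts: pp0:3 pp1:4 pp2:1
Op 5: write(P3, v1, 195). refcount(pp1)=4>1 -> COPY to pp3. 4 ppages; refcounts: pp0:3 pp1:3 pp2:1 pp3:1
Op 6: write(P3, v0, 105). refcount(pp0)=3>1 -> COPY to pp4. 5 ppages; refcounts: pp0:2 pp1:3 pp2:1 pp3:1 pp4:1

yes yes yes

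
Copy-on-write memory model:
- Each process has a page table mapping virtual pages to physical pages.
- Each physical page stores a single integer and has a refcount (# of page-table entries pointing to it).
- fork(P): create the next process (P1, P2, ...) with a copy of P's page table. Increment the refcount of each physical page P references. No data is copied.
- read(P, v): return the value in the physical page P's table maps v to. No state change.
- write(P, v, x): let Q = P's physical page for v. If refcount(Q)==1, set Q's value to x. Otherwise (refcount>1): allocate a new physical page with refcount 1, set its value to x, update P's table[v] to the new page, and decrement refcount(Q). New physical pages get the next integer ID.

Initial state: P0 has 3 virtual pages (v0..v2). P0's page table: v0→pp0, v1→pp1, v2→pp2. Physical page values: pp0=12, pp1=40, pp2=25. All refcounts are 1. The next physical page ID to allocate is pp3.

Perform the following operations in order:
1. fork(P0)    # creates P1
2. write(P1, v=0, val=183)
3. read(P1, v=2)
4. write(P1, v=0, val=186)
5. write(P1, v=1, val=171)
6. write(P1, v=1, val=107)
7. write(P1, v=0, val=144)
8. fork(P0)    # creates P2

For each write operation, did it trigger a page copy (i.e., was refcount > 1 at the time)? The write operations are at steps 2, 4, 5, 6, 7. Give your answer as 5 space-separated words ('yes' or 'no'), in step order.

Op 1: fork(P0) -> P1. 3 ppages; refcounts: pp0:2 pp1:2 pp2:2
Op 2: write(P1, v0, 183). refcount(pp0)=2>1 -> COPY to pp3. 4 ppages; refcounts: pp0:1 pp1:2 pp2:2 pp3:1
Op 3: read(P1, v2) -> 25. No state change.
Op 4: write(P1, v0, 186). refcount(pp3)=1 -> write in place. 4 ppages; refcounts: pp0:1 pp1:2 pp2:2 pp3:1
Op 5: write(P1, v1, 171). refcount(pp1)=2>1 -> COPY to pp4. 5 ppages; refcounts: pp0:1 pp1:1 pp2:2 pp3:1 pp4:1
Op 6: write(P1, v1, 107). refcount(pp4)=1 -> write in place. 5 ppages; refcounts: pp0:1 pp1:1 pp2:2 pp3:1 pp4:1
Op 7: write(P1, v0, 144). refcount(pp3)=1 -> write in place. 5 ppages; refcounts: pp0:1 pp1:1 pp2:2 pp3:1 pp4:1
Op 8: fork(P0) -> P2. 5 ppages; refcounts: pp0:2 pp1:2 pp2:3 pp3:1 pp4:1

yes no yes no no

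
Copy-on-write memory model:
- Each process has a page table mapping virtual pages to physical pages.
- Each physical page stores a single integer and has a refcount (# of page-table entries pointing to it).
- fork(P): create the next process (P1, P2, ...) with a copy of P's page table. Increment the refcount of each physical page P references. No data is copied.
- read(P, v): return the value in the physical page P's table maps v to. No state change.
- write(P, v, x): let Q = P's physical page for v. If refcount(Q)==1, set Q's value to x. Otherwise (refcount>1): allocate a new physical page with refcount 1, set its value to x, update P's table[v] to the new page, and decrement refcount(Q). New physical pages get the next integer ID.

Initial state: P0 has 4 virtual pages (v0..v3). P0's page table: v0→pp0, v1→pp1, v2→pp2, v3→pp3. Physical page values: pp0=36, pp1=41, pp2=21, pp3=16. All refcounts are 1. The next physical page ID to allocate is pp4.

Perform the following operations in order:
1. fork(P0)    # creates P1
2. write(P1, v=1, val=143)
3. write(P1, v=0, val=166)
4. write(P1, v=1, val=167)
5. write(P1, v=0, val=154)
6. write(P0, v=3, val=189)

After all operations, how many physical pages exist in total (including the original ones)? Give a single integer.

Answer: 7

Derivation:
Op 1: fork(P0) -> P1. 4 ppages; refcounts: pp0:2 pp1:2 pp2:2 pp3:2
Op 2: write(P1, v1, 143). refcount(pp1)=2>1 -> COPY to pp4. 5 ppages; refcounts: pp0:2 pp1:1 pp2:2 pp3:2 pp4:1
Op 3: write(P1, v0, 166). refcount(pp0)=2>1 -> COPY to pp5. 6 ppages; refcounts: pp0:1 pp1:1 pp2:2 pp3:2 pp4:1 pp5:1
Op 4: write(P1, v1, 167). refcount(pp4)=1 -> write in place. 6 ppages; refcounts: pp0:1 pp1:1 pp2:2 pp3:2 pp4:1 pp5:1
Op 5: write(P1, v0, 154). refcount(pp5)=1 -> write in place. 6 ppages; refcounts: pp0:1 pp1:1 pp2:2 pp3:2 pp4:1 pp5:1
Op 6: write(P0, v3, 189). refcount(pp3)=2>1 -> COPY to pp6. 7 ppages; refcounts: pp0:1 pp1:1 pp2:2 pp3:1 pp4:1 pp5:1 pp6:1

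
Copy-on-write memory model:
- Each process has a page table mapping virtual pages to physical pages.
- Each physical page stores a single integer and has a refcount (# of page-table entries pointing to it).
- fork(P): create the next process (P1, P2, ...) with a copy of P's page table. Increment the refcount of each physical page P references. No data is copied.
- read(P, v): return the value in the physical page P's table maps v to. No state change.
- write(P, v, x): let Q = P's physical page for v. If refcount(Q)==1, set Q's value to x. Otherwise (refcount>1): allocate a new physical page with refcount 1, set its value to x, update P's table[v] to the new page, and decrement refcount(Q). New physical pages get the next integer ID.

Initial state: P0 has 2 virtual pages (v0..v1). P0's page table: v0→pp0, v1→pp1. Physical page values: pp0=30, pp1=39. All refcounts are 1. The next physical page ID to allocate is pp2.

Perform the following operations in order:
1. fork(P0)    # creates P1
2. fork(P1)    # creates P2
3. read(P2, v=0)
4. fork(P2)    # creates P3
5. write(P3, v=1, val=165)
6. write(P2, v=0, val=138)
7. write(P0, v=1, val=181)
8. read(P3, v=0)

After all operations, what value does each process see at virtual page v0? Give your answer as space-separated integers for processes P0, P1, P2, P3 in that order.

Op 1: fork(P0) -> P1. 2 ppages; refcounts: pp0:2 pp1:2
Op 2: fork(P1) -> P2. 2 ppages; refcounts: pp0:3 pp1:3
Op 3: read(P2, v0) -> 30. No state change.
Op 4: fork(P2) -> P3. 2 ppages; refcounts: pp0:4 pp1:4
Op 5: write(P3, v1, 165). refcount(pp1)=4>1 -> COPY to pp2. 3 ppages; refcounts: pp0:4 pp1:3 pp2:1
Op 6: write(P2, v0, 138). refcount(pp0)=4>1 -> COPY to pp3. 4 ppages; refcounts: pp0:3 pp1:3 pp2:1 pp3:1
Op 7: write(P0, v1, 181). refcount(pp1)=3>1 -> COPY to pp4. 5 ppages; refcounts: pp0:3 pp1:2 pp2:1 pp3:1 pp4:1
Op 8: read(P3, v0) -> 30. No state change.
P0: v0 -> pp0 = 30
P1: v0 -> pp0 = 30
P2: v0 -> pp3 = 138
P3: v0 -> pp0 = 30

Answer: 30 30 138 30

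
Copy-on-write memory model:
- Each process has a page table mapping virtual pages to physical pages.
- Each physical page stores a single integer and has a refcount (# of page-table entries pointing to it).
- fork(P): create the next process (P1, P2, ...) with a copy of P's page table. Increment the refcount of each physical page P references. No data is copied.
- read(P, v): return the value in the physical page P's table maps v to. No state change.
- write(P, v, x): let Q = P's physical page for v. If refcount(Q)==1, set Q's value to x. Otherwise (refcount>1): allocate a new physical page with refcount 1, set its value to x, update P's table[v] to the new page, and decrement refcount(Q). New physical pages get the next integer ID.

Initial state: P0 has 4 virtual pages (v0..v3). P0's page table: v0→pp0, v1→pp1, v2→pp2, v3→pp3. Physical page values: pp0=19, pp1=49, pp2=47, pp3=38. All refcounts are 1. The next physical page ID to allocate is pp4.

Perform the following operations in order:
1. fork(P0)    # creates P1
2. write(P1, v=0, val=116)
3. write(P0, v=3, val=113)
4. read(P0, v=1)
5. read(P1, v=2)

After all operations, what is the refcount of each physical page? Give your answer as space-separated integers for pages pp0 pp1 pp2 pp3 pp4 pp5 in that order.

Op 1: fork(P0) -> P1. 4 ppages; refcounts: pp0:2 pp1:2 pp2:2 pp3:2
Op 2: write(P1, v0, 116). refcount(pp0)=2>1 -> COPY to pp4. 5 ppages; refcounts: pp0:1 pp1:2 pp2:2 pp3:2 pp4:1
Op 3: write(P0, v3, 113). refcount(pp3)=2>1 -> COPY to pp5. 6 ppages; refcounts: pp0:1 pp1:2 pp2:2 pp3:1 pp4:1 pp5:1
Op 4: read(P0, v1) -> 49. No state change.
Op 5: read(P1, v2) -> 47. No state change.

Answer: 1 2 2 1 1 1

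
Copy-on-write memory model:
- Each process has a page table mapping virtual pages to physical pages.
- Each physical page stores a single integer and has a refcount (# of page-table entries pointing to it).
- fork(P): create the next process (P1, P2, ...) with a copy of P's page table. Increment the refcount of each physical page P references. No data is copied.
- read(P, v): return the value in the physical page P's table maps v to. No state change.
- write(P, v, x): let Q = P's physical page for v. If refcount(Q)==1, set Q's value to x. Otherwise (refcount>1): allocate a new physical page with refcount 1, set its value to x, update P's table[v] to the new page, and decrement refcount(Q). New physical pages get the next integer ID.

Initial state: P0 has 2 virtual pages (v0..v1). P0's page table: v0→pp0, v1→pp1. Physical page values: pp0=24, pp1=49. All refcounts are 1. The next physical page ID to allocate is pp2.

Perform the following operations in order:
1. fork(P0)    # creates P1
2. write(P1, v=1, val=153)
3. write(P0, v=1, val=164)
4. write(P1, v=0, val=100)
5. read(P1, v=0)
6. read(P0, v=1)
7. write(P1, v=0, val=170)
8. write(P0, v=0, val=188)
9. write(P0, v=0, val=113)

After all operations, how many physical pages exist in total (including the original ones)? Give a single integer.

Answer: 4

Derivation:
Op 1: fork(P0) -> P1. 2 ppages; refcounts: pp0:2 pp1:2
Op 2: write(P1, v1, 153). refcount(pp1)=2>1 -> COPY to pp2. 3 ppages; refcounts: pp0:2 pp1:1 pp2:1
Op 3: write(P0, v1, 164). refcount(pp1)=1 -> write in place. 3 ppages; refcounts: pp0:2 pp1:1 pp2:1
Op 4: write(P1, v0, 100). refcount(pp0)=2>1 -> COPY to pp3. 4 ppages; refcounts: pp0:1 pp1:1 pp2:1 pp3:1
Op 5: read(P1, v0) -> 100. No state change.
Op 6: read(P0, v1) -> 164. No state change.
Op 7: write(P1, v0, 170). refcount(pp3)=1 -> write in place. 4 ppages; refcounts: pp0:1 pp1:1 pp2:1 pp3:1
Op 8: write(P0, v0, 188). refcount(pp0)=1 -> write in place. 4 ppages; refcounts: pp0:1 pp1:1 pp2:1 pp3:1
Op 9: write(P0, v0, 113). refcount(pp0)=1 -> write in place. 4 ppages; refcounts: pp0:1 pp1:1 pp2:1 pp3:1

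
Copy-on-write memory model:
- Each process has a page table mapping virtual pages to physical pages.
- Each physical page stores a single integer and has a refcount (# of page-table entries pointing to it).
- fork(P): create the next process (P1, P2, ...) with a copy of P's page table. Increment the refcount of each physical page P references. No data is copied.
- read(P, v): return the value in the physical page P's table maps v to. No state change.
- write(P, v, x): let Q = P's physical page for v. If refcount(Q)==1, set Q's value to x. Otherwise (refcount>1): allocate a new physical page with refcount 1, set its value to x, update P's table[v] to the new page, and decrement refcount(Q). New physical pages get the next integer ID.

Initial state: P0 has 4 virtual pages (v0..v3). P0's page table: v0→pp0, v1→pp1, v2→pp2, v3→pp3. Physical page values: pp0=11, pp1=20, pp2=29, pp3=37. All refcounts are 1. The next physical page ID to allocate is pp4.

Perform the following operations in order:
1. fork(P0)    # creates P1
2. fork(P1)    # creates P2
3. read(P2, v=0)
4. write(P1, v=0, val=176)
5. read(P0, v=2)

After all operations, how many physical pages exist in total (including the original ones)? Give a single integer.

Op 1: fork(P0) -> P1. 4 ppages; refcounts: pp0:2 pp1:2 pp2:2 pp3:2
Op 2: fork(P1) -> P2. 4 ppages; refcounts: pp0:3 pp1:3 pp2:3 pp3:3
Op 3: read(P2, v0) -> 11. No state change.
Op 4: write(P1, v0, 176). refcount(pp0)=3>1 -> COPY to pp4. 5 ppages; refcounts: pp0:2 pp1:3 pp2:3 pp3:3 pp4:1
Op 5: read(P0, v2) -> 29. No state change.

Answer: 5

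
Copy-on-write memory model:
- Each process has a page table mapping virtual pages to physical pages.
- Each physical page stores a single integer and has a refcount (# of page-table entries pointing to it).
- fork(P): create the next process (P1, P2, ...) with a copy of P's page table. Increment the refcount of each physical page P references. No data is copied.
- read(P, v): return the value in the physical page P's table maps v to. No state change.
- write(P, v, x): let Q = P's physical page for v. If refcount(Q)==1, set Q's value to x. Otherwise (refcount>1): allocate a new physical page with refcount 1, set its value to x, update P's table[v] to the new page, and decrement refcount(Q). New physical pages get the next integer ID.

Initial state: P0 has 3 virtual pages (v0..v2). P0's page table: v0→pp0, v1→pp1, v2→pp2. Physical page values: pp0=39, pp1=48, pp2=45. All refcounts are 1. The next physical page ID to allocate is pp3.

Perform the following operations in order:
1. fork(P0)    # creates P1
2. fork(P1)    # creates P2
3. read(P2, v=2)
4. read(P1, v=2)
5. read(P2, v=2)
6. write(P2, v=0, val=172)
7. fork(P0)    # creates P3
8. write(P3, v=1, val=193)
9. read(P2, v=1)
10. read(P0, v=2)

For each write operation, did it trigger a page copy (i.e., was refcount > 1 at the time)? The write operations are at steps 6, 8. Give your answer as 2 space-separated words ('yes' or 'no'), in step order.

Op 1: fork(P0) -> P1. 3 ppages; refcounts: pp0:2 pp1:2 pp2:2
Op 2: fork(P1) -> P2. 3 ppages; refcounts: pp0:3 pp1:3 pp2:3
Op 3: read(P2, v2) -> 45. No state change.
Op 4: read(P1, v2) -> 45. No state change.
Op 5: read(P2, v2) -> 45. No state change.
Op 6: write(P2, v0, 172). refcount(pp0)=3>1 -> COPY to pp3. 4 ppages; refcounts: pp0:2 pp1:3 pp2:3 pp3:1
Op 7: fork(P0) -> P3. 4 ppages; refcounts: pp0:3 pp1:4 pp2:4 pp3:1
Op 8: write(P3, v1, 193). refcount(pp1)=4>1 -> COPY to pp4. 5 ppages; refcounts: pp0:3 pp1:3 pp2:4 pp3:1 pp4:1
Op 9: read(P2, v1) -> 48. No state change.
Op 10: read(P0, v2) -> 45. No state change.

yes yes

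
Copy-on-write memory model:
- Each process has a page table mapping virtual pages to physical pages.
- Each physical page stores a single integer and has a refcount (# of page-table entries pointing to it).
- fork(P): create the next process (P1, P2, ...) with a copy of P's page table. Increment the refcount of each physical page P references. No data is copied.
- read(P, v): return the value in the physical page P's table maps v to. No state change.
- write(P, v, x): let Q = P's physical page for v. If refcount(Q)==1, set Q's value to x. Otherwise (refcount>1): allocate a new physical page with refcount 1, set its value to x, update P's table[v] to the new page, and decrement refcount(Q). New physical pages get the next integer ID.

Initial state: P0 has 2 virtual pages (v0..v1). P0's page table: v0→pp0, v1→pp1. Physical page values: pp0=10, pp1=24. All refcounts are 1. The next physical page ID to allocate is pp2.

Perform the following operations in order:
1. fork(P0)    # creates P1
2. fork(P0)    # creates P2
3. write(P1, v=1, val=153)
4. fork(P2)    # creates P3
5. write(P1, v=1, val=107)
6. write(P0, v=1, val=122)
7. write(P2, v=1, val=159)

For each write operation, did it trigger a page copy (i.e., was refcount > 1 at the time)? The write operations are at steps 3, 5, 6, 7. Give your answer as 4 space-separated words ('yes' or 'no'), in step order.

Op 1: fork(P0) -> P1. 2 ppages; refcounts: pp0:2 pp1:2
Op 2: fork(P0) -> P2. 2 ppages; refcounts: pp0:3 pp1:3
Op 3: write(P1, v1, 153). refcount(pp1)=3>1 -> COPY to pp2. 3 ppages; refcounts: pp0:3 pp1:2 pp2:1
Op 4: fork(P2) -> P3. 3 ppages; refcounts: pp0:4 pp1:3 pp2:1
Op 5: write(P1, v1, 107). refcount(pp2)=1 -> write in place. 3 ppages; refcounts: pp0:4 pp1:3 pp2:1
Op 6: write(P0, v1, 122). refcount(pp1)=3>1 -> COPY to pp3. 4 ppages; refcounts: pp0:4 pp1:2 pp2:1 pp3:1
Op 7: write(P2, v1, 159). refcount(pp1)=2>1 -> COPY to pp4. 5 ppages; refcounts: pp0:4 pp1:1 pp2:1 pp3:1 pp4:1

yes no yes yes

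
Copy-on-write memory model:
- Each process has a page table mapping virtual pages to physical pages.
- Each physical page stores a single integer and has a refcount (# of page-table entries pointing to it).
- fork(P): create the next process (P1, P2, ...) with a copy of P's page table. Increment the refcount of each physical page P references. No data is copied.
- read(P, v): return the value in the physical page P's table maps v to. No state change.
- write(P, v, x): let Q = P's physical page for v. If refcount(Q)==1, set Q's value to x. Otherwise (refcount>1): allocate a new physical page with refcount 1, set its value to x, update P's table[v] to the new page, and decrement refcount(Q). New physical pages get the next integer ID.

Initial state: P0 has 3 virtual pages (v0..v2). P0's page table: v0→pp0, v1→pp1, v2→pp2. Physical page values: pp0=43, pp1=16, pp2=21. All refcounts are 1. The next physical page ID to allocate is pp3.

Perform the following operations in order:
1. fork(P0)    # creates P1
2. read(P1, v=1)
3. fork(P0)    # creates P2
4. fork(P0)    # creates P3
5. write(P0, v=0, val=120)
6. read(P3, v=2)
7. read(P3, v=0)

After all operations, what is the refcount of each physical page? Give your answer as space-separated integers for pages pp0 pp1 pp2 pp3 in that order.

Op 1: fork(P0) -> P1. 3 ppages; refcounts: pp0:2 pp1:2 pp2:2
Op 2: read(P1, v1) -> 16. No state change.
Op 3: fork(P0) -> P2. 3 ppages; refcounts: pp0:3 pp1:3 pp2:3
Op 4: fork(P0) -> P3. 3 ppages; refcounts: pp0:4 pp1:4 pp2:4
Op 5: write(P0, v0, 120). refcount(pp0)=4>1 -> COPY to pp3. 4 ppages; refcounts: pp0:3 pp1:4 pp2:4 pp3:1
Op 6: read(P3, v2) -> 21. No state change.
Op 7: read(P3, v0) -> 43. No state change.

Answer: 3 4 4 1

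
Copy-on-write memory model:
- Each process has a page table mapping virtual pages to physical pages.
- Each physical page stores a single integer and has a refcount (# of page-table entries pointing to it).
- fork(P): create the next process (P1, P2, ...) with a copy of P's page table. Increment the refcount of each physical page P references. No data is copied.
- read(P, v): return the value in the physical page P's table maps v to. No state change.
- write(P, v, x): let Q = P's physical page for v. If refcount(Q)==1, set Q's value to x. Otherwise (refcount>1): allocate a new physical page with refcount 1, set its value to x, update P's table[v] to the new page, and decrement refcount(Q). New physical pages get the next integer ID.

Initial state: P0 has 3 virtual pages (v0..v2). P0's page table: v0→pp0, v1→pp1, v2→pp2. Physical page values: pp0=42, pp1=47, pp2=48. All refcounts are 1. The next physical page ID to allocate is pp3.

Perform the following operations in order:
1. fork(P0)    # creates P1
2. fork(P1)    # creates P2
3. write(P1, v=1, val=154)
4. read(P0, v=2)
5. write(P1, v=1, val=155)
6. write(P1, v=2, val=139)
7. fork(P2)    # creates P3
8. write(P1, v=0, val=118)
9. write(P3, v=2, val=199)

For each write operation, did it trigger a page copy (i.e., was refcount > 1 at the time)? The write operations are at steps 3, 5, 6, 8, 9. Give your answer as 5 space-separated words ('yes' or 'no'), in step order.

Op 1: fork(P0) -> P1. 3 ppages; refcounts: pp0:2 pp1:2 pp2:2
Op 2: fork(P1) -> P2. 3 ppages; refcounts: pp0:3 pp1:3 pp2:3
Op 3: write(P1, v1, 154). refcount(pp1)=3>1 -> COPY to pp3. 4 ppages; refcounts: pp0:3 pp1:2 pp2:3 pp3:1
Op 4: read(P0, v2) -> 48. No state change.
Op 5: write(P1, v1, 155). refcount(pp3)=1 -> write in place. 4 ppages; refcounts: pp0:3 pp1:2 pp2:3 pp3:1
Op 6: write(P1, v2, 139). refcount(pp2)=3>1 -> COPY to pp4. 5 ppages; refcounts: pp0:3 pp1:2 pp2:2 pp3:1 pp4:1
Op 7: fork(P2) -> P3. 5 ppages; refcounts: pp0:4 pp1:3 pp2:3 pp3:1 pp4:1
Op 8: write(P1, v0, 118). refcount(pp0)=4>1 -> COPY to pp5. 6 ppages; refcounts: pp0:3 pp1:3 pp2:3 pp3:1 pp4:1 pp5:1
Op 9: write(P3, v2, 199). refcount(pp2)=3>1 -> COPY to pp6. 7 ppages; refcounts: pp0:3 pp1:3 pp2:2 pp3:1 pp4:1 pp5:1 pp6:1

yes no yes yes yes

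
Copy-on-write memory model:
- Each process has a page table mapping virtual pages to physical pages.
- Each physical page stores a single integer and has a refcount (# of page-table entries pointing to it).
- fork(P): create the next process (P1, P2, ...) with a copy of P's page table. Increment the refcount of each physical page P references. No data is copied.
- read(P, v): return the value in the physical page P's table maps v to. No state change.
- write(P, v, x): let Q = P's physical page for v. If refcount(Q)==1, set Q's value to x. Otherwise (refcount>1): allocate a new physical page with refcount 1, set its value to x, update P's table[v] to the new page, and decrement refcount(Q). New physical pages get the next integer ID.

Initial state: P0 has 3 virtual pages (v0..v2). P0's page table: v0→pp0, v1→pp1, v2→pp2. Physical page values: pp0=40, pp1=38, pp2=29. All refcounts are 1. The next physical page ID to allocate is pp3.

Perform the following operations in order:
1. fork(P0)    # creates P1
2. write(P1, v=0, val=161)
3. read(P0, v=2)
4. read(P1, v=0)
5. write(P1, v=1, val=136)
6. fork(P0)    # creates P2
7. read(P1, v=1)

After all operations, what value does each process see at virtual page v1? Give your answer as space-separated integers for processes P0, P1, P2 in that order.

Answer: 38 136 38

Derivation:
Op 1: fork(P0) -> P1. 3 ppages; refcounts: pp0:2 pp1:2 pp2:2
Op 2: write(P1, v0, 161). refcount(pp0)=2>1 -> COPY to pp3. 4 ppages; refcounts: pp0:1 pp1:2 pp2:2 pp3:1
Op 3: read(P0, v2) -> 29. No state change.
Op 4: read(P1, v0) -> 161. No state change.
Op 5: write(P1, v1, 136). refcount(pp1)=2>1 -> COPY to pp4. 5 ppages; refcounts: pp0:1 pp1:1 pp2:2 pp3:1 pp4:1
Op 6: fork(P0) -> P2. 5 ppages; refcounts: pp0:2 pp1:2 pp2:3 pp3:1 pp4:1
Op 7: read(P1, v1) -> 136. No state change.
P0: v1 -> pp1 = 38
P1: v1 -> pp4 = 136
P2: v1 -> pp1 = 38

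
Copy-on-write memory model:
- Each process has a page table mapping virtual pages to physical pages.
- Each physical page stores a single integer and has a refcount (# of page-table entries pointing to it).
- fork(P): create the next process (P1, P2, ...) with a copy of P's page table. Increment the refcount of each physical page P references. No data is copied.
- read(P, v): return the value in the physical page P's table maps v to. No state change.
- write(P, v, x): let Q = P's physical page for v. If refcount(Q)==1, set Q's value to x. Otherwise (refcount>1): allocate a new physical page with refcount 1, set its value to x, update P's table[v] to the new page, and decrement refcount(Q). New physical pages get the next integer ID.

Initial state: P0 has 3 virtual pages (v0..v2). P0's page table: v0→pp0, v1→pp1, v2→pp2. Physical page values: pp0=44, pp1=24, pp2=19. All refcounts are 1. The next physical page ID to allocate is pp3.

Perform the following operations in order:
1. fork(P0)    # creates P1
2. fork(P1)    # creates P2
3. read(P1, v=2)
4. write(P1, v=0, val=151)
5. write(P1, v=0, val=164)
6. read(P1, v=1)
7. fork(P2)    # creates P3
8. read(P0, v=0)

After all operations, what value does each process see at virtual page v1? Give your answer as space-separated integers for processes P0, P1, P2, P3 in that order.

Answer: 24 24 24 24

Derivation:
Op 1: fork(P0) -> P1. 3 ppages; refcounts: pp0:2 pp1:2 pp2:2
Op 2: fork(P1) -> P2. 3 ppages; refcounts: pp0:3 pp1:3 pp2:3
Op 3: read(P1, v2) -> 19. No state change.
Op 4: write(P1, v0, 151). refcount(pp0)=3>1 -> COPY to pp3. 4 ppages; refcounts: pp0:2 pp1:3 pp2:3 pp3:1
Op 5: write(P1, v0, 164). refcount(pp3)=1 -> write in place. 4 ppages; refcounts: pp0:2 pp1:3 pp2:3 pp3:1
Op 6: read(P1, v1) -> 24. No state change.
Op 7: fork(P2) -> P3. 4 ppages; refcounts: pp0:3 pp1:4 pp2:4 pp3:1
Op 8: read(P0, v0) -> 44. No state change.
P0: v1 -> pp1 = 24
P1: v1 -> pp1 = 24
P2: v1 -> pp1 = 24
P3: v1 -> pp1 = 24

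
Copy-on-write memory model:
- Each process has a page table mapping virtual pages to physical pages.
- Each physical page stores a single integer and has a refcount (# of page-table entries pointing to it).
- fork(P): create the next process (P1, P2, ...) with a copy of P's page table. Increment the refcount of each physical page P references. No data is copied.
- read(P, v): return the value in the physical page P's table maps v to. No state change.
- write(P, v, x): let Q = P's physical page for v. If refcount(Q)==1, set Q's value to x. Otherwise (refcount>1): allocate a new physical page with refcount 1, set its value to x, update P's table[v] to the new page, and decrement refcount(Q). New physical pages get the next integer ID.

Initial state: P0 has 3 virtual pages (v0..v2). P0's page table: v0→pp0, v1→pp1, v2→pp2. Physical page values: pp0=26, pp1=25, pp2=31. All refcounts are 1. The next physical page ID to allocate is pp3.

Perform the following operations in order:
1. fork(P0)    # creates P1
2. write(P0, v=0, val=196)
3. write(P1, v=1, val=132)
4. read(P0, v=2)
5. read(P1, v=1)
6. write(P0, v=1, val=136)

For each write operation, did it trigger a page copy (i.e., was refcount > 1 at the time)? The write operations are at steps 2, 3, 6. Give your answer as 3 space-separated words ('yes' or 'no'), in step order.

Op 1: fork(P0) -> P1. 3 ppages; refcounts: pp0:2 pp1:2 pp2:2
Op 2: write(P0, v0, 196). refcount(pp0)=2>1 -> COPY to pp3. 4 ppages; refcounts: pp0:1 pp1:2 pp2:2 pp3:1
Op 3: write(P1, v1, 132). refcount(pp1)=2>1 -> COPY to pp4. 5 ppages; refcounts: pp0:1 pp1:1 pp2:2 pp3:1 pp4:1
Op 4: read(P0, v2) -> 31. No state change.
Op 5: read(P1, v1) -> 132. No state change.
Op 6: write(P0, v1, 136). refcount(pp1)=1 -> write in place. 5 ppages; refcounts: pp0:1 pp1:1 pp2:2 pp3:1 pp4:1

yes yes no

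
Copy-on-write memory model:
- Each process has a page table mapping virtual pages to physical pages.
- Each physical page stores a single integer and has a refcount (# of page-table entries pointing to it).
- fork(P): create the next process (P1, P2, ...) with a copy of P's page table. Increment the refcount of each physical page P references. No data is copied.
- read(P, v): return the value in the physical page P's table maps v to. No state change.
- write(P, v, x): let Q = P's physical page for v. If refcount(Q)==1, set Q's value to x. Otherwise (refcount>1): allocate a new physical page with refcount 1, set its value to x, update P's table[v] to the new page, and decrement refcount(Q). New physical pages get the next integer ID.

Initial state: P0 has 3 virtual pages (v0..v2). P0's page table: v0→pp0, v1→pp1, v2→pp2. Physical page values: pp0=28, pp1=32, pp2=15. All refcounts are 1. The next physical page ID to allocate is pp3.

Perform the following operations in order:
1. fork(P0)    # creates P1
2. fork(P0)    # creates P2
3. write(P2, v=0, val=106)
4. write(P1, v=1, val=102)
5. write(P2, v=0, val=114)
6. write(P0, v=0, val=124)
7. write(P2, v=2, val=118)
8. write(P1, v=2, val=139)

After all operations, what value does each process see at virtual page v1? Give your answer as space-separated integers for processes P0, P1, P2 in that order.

Op 1: fork(P0) -> P1. 3 ppages; refcounts: pp0:2 pp1:2 pp2:2
Op 2: fork(P0) -> P2. 3 ppages; refcounts: pp0:3 pp1:3 pp2:3
Op 3: write(P2, v0, 106). refcount(pp0)=3>1 -> COPY to pp3. 4 ppages; refcounts: pp0:2 pp1:3 pp2:3 pp3:1
Op 4: write(P1, v1, 102). refcount(pp1)=3>1 -> COPY to pp4. 5 ppages; refcounts: pp0:2 pp1:2 pp2:3 pp3:1 pp4:1
Op 5: write(P2, v0, 114). refcount(pp3)=1 -> write in place. 5 ppages; refcounts: pp0:2 pp1:2 pp2:3 pp3:1 pp4:1
Op 6: write(P0, v0, 124). refcount(pp0)=2>1 -> COPY to pp5. 6 ppages; refcounts: pp0:1 pp1:2 pp2:3 pp3:1 pp4:1 pp5:1
Op 7: write(P2, v2, 118). refcount(pp2)=3>1 -> COPY to pp6. 7 ppages; refcounts: pp0:1 pp1:2 pp2:2 pp3:1 pp4:1 pp5:1 pp6:1
Op 8: write(P1, v2, 139). refcount(pp2)=2>1 -> COPY to pp7. 8 ppages; refcounts: pp0:1 pp1:2 pp2:1 pp3:1 pp4:1 pp5:1 pp6:1 pp7:1
P0: v1 -> pp1 = 32
P1: v1 -> pp4 = 102
P2: v1 -> pp1 = 32

Answer: 32 102 32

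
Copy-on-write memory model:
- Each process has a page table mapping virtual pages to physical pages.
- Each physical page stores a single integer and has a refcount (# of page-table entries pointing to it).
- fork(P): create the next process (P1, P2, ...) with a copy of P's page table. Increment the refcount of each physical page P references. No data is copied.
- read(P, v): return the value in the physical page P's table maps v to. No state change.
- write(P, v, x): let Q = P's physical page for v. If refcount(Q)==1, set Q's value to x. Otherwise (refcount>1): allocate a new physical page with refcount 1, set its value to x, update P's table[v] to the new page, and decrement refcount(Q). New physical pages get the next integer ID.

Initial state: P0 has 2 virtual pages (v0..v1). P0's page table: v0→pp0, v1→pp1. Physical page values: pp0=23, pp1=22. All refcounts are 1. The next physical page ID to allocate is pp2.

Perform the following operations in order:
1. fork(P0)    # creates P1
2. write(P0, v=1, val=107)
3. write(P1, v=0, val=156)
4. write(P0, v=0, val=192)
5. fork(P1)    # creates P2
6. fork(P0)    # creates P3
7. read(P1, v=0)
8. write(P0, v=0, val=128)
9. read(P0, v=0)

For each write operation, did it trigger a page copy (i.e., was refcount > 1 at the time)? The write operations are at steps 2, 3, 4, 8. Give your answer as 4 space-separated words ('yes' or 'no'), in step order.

Op 1: fork(P0) -> P1. 2 ppages; refcounts: pp0:2 pp1:2
Op 2: write(P0, v1, 107). refcount(pp1)=2>1 -> COPY to pp2. 3 ppages; refcounts: pp0:2 pp1:1 pp2:1
Op 3: write(P1, v0, 156). refcount(pp0)=2>1 -> COPY to pp3. 4 ppages; refcounts: pp0:1 pp1:1 pp2:1 pp3:1
Op 4: write(P0, v0, 192). refcount(pp0)=1 -> write in place. 4 ppages; refcounts: pp0:1 pp1:1 pp2:1 pp3:1
Op 5: fork(P1) -> P2. 4 ppages; refcounts: pp0:1 pp1:2 pp2:1 pp3:2
Op 6: fork(P0) -> P3. 4 ppages; refcounts: pp0:2 pp1:2 pp2:2 pp3:2
Op 7: read(P1, v0) -> 156. No state change.
Op 8: write(P0, v0, 128). refcount(pp0)=2>1 -> COPY to pp4. 5 ppages; refcounts: pp0:1 pp1:2 pp2:2 pp3:2 pp4:1
Op 9: read(P0, v0) -> 128. No state change.

yes yes no yes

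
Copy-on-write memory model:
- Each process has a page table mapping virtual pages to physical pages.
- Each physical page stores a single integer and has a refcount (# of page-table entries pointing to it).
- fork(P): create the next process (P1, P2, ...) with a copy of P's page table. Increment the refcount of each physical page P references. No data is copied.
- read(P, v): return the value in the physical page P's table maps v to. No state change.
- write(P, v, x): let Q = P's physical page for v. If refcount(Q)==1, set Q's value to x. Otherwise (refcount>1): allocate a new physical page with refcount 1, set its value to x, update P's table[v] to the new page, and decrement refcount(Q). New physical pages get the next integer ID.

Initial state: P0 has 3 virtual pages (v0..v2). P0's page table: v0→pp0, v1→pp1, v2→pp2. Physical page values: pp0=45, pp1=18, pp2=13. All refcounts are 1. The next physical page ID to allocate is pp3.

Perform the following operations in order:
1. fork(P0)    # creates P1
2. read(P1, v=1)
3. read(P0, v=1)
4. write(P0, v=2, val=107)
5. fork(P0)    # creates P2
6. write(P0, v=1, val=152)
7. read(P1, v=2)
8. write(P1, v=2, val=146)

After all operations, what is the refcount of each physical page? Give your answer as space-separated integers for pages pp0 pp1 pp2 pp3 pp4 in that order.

Answer: 3 2 1 2 1

Derivation:
Op 1: fork(P0) -> P1. 3 ppages; refcounts: pp0:2 pp1:2 pp2:2
Op 2: read(P1, v1) -> 18. No state change.
Op 3: read(P0, v1) -> 18. No state change.
Op 4: write(P0, v2, 107). refcount(pp2)=2>1 -> COPY to pp3. 4 ppages; refcounts: pp0:2 pp1:2 pp2:1 pp3:1
Op 5: fork(P0) -> P2. 4 ppages; refcounts: pp0:3 pp1:3 pp2:1 pp3:2
Op 6: write(P0, v1, 152). refcount(pp1)=3>1 -> COPY to pp4. 5 ppages; refcounts: pp0:3 pp1:2 pp2:1 pp3:2 pp4:1
Op 7: read(P1, v2) -> 13. No state change.
Op 8: write(P1, v2, 146). refcount(pp2)=1 -> write in place. 5 ppages; refcounts: pp0:3 pp1:2 pp2:1 pp3:2 pp4:1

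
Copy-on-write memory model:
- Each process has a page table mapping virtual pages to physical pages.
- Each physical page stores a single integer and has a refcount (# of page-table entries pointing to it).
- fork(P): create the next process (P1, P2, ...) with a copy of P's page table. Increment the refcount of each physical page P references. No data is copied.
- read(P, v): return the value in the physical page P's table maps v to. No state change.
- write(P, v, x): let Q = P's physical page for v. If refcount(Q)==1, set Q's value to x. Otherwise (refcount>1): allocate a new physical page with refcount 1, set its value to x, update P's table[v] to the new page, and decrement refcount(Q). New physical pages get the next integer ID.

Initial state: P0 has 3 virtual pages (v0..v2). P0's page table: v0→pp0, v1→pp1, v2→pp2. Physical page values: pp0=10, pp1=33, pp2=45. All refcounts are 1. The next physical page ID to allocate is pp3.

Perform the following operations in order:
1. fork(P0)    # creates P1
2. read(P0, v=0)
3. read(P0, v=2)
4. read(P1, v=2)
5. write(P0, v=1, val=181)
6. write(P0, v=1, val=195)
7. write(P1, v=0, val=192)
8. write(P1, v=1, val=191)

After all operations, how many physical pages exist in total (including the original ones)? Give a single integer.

Op 1: fork(P0) -> P1. 3 ppages; refcounts: pp0:2 pp1:2 pp2:2
Op 2: read(P0, v0) -> 10. No state change.
Op 3: read(P0, v2) -> 45. No state change.
Op 4: read(P1, v2) -> 45. No state change.
Op 5: write(P0, v1, 181). refcount(pp1)=2>1 -> COPY to pp3. 4 ppages; refcounts: pp0:2 pp1:1 pp2:2 pp3:1
Op 6: write(P0, v1, 195). refcount(pp3)=1 -> write in place. 4 ppages; refcounts: pp0:2 pp1:1 pp2:2 pp3:1
Op 7: write(P1, v0, 192). refcount(pp0)=2>1 -> COPY to pp4. 5 ppages; refcounts: pp0:1 pp1:1 pp2:2 pp3:1 pp4:1
Op 8: write(P1, v1, 191). refcount(pp1)=1 -> write in place. 5 ppages; refcounts: pp0:1 pp1:1 pp2:2 pp3:1 pp4:1

Answer: 5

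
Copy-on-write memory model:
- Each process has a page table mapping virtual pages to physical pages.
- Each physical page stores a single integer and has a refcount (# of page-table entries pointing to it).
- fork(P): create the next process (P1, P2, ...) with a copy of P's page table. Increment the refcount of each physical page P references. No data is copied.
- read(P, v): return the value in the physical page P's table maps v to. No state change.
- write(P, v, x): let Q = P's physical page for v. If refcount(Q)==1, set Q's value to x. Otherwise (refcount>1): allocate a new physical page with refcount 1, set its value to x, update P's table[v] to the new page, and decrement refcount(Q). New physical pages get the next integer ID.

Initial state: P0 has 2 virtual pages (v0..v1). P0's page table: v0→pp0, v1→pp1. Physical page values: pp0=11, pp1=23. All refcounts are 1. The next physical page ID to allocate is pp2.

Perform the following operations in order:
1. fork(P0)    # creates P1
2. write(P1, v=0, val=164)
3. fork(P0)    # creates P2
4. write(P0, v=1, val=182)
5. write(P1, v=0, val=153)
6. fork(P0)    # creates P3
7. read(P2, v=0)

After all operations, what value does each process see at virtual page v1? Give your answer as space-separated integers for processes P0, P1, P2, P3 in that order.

Op 1: fork(P0) -> P1. 2 ppages; refcounts: pp0:2 pp1:2
Op 2: write(P1, v0, 164). refcount(pp0)=2>1 -> COPY to pp2. 3 ppages; refcounts: pp0:1 pp1:2 pp2:1
Op 3: fork(P0) -> P2. 3 ppages; refcounts: pp0:2 pp1:3 pp2:1
Op 4: write(P0, v1, 182). refcount(pp1)=3>1 -> COPY to pp3. 4 ppages; refcounts: pp0:2 pp1:2 pp2:1 pp3:1
Op 5: write(P1, v0, 153). refcount(pp2)=1 -> write in place. 4 ppages; refcounts: pp0:2 pp1:2 pp2:1 pp3:1
Op 6: fork(P0) -> P3. 4 ppages; refcounts: pp0:3 pp1:2 pp2:1 pp3:2
Op 7: read(P2, v0) -> 11. No state change.
P0: v1 -> pp3 = 182
P1: v1 -> pp1 = 23
P2: v1 -> pp1 = 23
P3: v1 -> pp3 = 182

Answer: 182 23 23 182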